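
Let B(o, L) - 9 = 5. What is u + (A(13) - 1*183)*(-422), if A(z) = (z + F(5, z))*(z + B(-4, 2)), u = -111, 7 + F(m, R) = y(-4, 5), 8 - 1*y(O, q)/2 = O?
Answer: -264705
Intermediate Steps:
y(O, q) = 16 - 2*O
F(m, R) = 17 (F(m, R) = -7 + (16 - 2*(-4)) = -7 + (16 + 8) = -7 + 24 = 17)
B(o, L) = 14 (B(o, L) = 9 + 5 = 14)
A(z) = (14 + z)*(17 + z) (A(z) = (z + 17)*(z + 14) = (17 + z)*(14 + z) = (14 + z)*(17 + z))
u + (A(13) - 1*183)*(-422) = -111 + ((238 + 13**2 + 31*13) - 1*183)*(-422) = -111 + ((238 + 169 + 403) - 183)*(-422) = -111 + (810 - 183)*(-422) = -111 + 627*(-422) = -111 - 264594 = -264705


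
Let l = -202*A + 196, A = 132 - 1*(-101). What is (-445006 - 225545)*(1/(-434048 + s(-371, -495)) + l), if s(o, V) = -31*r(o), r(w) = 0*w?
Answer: 13641575390068311/434048 ≈ 3.1429e+10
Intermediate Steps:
r(w) = 0
s(o, V) = 0 (s(o, V) = -31*0 = 0)
A = 233 (A = 132 + 101 = 233)
l = -46870 (l = -202*233 + 196 = -47066 + 196 = -46870)
(-445006 - 225545)*(1/(-434048 + s(-371, -495)) + l) = (-445006 - 225545)*(1/(-434048 + 0) - 46870) = -670551*(1/(-434048) - 46870) = -670551*(-1/434048 - 46870) = -670551*(-20343829761/434048) = 13641575390068311/434048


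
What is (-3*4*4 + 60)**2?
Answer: 144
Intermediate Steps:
(-3*4*4 + 60)**2 = (-12*4 + 60)**2 = (-48 + 60)**2 = 12**2 = 144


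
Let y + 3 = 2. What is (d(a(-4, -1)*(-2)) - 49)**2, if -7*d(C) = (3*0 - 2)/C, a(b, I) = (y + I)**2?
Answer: 1885129/784 ≈ 2404.5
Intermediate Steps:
y = -1 (y = -3 + 2 = -1)
a(b, I) = (-1 + I)**2
d(C) = 2/(7*C) (d(C) = -(3*0 - 2)/(7*C) = -(0 - 2)/(7*C) = -(-2)/(7*C) = 2/(7*C))
(d(a(-4, -1)*(-2)) - 49)**2 = (2/(7*(((-1 - 1)**2*(-2)))) - 49)**2 = (2/(7*(((-2)**2*(-2)))) - 49)**2 = (2/(7*((4*(-2)))) - 49)**2 = ((2/7)/(-8) - 49)**2 = ((2/7)*(-1/8) - 49)**2 = (-1/28 - 49)**2 = (-1373/28)**2 = 1885129/784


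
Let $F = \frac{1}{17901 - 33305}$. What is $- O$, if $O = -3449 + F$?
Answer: $\frac{53128397}{15404} \approx 3449.0$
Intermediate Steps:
$F = - \frac{1}{15404}$ ($F = \frac{1}{-15404} = - \frac{1}{15404} \approx -6.4918 \cdot 10^{-5}$)
$O = - \frac{53128397}{15404}$ ($O = -3449 - \frac{1}{15404} = - \frac{53128397}{15404} \approx -3449.0$)
$- O = \left(-1\right) \left(- \frac{53128397}{15404}\right) = \frac{53128397}{15404}$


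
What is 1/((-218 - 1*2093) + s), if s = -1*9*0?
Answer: -1/2311 ≈ -0.00043271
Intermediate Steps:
s = 0 (s = -9*0 = 0)
1/((-218 - 1*2093) + s) = 1/((-218 - 1*2093) + 0) = 1/((-218 - 2093) + 0) = 1/(-2311 + 0) = 1/(-2311) = -1/2311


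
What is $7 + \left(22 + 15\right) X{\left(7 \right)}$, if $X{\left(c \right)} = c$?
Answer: $266$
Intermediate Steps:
$7 + \left(22 + 15\right) X{\left(7 \right)} = 7 + \left(22 + 15\right) 7 = 7 + 37 \cdot 7 = 7 + 259 = 266$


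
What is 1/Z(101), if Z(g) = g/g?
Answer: 1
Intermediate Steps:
Z(g) = 1
1/Z(101) = 1/1 = 1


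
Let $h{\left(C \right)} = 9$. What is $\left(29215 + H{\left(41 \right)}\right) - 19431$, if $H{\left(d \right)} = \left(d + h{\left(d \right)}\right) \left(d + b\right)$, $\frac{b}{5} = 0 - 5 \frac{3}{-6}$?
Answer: $12459$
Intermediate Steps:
$b = \frac{25}{2}$ ($b = 5 \left(0 - 5 \frac{3}{-6}\right) = 5 \left(0 - 5 \cdot 3 \left(- \frac{1}{6}\right)\right) = 5 \left(0 - - \frac{5}{2}\right) = 5 \left(0 + \frac{5}{2}\right) = 5 \cdot \frac{5}{2} = \frac{25}{2} \approx 12.5$)
$H{\left(d \right)} = \left(9 + d\right) \left(\frac{25}{2} + d\right)$ ($H{\left(d \right)} = \left(d + 9\right) \left(d + \frac{25}{2}\right) = \left(9 + d\right) \left(\frac{25}{2} + d\right)$)
$\left(29215 + H{\left(41 \right)}\right) - 19431 = \left(29215 + \left(\frac{225}{2} + 41^{2} + \frac{43}{2} \cdot 41\right)\right) - 19431 = \left(29215 + \left(\frac{225}{2} + 1681 + \frac{1763}{2}\right)\right) - 19431 = \left(29215 + 2675\right) - 19431 = 31890 - 19431 = 12459$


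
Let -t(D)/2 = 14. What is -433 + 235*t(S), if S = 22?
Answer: -7013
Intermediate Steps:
t(D) = -28 (t(D) = -2*14 = -28)
-433 + 235*t(S) = -433 + 235*(-28) = -433 - 6580 = -7013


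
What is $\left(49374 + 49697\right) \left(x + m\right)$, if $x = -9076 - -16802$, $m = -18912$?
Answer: $-1108208206$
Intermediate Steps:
$x = 7726$ ($x = -9076 + 16802 = 7726$)
$\left(49374 + 49697\right) \left(x + m\right) = \left(49374 + 49697\right) \left(7726 - 18912\right) = 99071 \left(-11186\right) = -1108208206$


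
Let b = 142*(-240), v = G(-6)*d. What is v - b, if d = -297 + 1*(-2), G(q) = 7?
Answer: 31987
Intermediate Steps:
d = -299 (d = -297 - 2 = -299)
v = -2093 (v = 7*(-299) = -2093)
b = -34080
v - b = -2093 - 1*(-34080) = -2093 + 34080 = 31987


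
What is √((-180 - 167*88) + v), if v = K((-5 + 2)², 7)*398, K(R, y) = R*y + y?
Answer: 2*√3246 ≈ 113.95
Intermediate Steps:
K(R, y) = y + R*y
v = 27860 (v = (7*(1 + (-5 + 2)²))*398 = (7*(1 + (-3)²))*398 = (7*(1 + 9))*398 = (7*10)*398 = 70*398 = 27860)
√((-180 - 167*88) + v) = √((-180 - 167*88) + 27860) = √((-180 - 14696) + 27860) = √(-14876 + 27860) = √12984 = 2*√3246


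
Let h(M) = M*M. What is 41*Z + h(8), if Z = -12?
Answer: -428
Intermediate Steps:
h(M) = M**2
41*Z + h(8) = 41*(-12) + 8**2 = -492 + 64 = -428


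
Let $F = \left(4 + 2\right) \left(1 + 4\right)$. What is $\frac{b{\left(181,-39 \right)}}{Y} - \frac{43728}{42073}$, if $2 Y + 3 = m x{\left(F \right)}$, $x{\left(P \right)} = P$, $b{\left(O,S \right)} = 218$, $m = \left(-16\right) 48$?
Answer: $- \frac{1025968132}{969488139} \approx -1.0583$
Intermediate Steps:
$m = -768$
$F = 30$ ($F = 6 \cdot 5 = 30$)
$Y = - \frac{23043}{2}$ ($Y = - \frac{3}{2} + \frac{\left(-768\right) 30}{2} = - \frac{3}{2} + \frac{1}{2} \left(-23040\right) = - \frac{3}{2} - 11520 = - \frac{23043}{2} \approx -11522.0$)
$\frac{b{\left(181,-39 \right)}}{Y} - \frac{43728}{42073} = \frac{218}{- \frac{23043}{2}} - \frac{43728}{42073} = 218 \left(- \frac{2}{23043}\right) - \frac{43728}{42073} = - \frac{436}{23043} - \frac{43728}{42073} = - \frac{1025968132}{969488139}$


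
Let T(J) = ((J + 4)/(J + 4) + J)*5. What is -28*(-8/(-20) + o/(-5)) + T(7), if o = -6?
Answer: -24/5 ≈ -4.8000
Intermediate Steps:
T(J) = 5 + 5*J (T(J) = ((4 + J)/(4 + J) + J)*5 = (1 + J)*5 = 5 + 5*J)
-28*(-8/(-20) + o/(-5)) + T(7) = -28*(-8/(-20) - 6/(-5)) + (5 + 5*7) = -28*(-8*(-1/20) - 6*(-⅕)) + (5 + 35) = -28*(⅖ + 6/5) + 40 = -28*8/5 + 40 = -224/5 + 40 = -24/5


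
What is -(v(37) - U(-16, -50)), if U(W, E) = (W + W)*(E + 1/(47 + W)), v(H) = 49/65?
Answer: 3220401/2015 ≈ 1598.2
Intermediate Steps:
v(H) = 49/65 (v(H) = 49*(1/65) = 49/65)
U(W, E) = 2*W*(E + 1/(47 + W)) (U(W, E) = (2*W)*(E + 1/(47 + W)) = 2*W*(E + 1/(47 + W)))
-(v(37) - U(-16, -50)) = -(49/65 - 2*(-16)*(1 + 47*(-50) - 50*(-16))/(47 - 16)) = -(49/65 - 2*(-16)*(1 - 2350 + 800)/31) = -(49/65 - 2*(-16)*(-1549)/31) = -(49/65 - 1*49568/31) = -(49/65 - 49568/31) = -1*(-3220401/2015) = 3220401/2015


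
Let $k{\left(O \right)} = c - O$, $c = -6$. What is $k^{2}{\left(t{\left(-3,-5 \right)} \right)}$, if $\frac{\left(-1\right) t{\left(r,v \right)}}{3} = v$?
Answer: $441$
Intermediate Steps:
$t{\left(r,v \right)} = - 3 v$
$k{\left(O \right)} = -6 - O$
$k^{2}{\left(t{\left(-3,-5 \right)} \right)} = \left(-6 - \left(-3\right) \left(-5\right)\right)^{2} = \left(-6 - 15\right)^{2} = \left(-21\right)^{2} = 441$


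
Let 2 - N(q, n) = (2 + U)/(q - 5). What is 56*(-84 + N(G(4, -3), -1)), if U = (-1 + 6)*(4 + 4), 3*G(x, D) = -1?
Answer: -4151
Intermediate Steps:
G(x, D) = -1/3 (G(x, D) = (1/3)*(-1) = -1/3)
U = 40 (U = 5*8 = 40)
N(q, n) = 2 - 42/(-5 + q) (N(q, n) = 2 - (2 + 40)/(q - 5) = 2 - 42/(-5 + q))
56*(-84 + N(G(4, -3), -1)) = 56*(-84 + 2*(-26 - 1/3)/(-5 - 1/3)) = 56*(-84 + 2*(-79/3)/(-16/3)) = 56*(-84 + 2*(-3/16)*(-79/3)) = 56*(-84 + 79/8) = 56*(-593/8) = -4151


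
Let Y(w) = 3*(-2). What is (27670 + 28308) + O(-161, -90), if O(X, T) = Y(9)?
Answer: 55972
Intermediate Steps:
Y(w) = -6
O(X, T) = -6
(27670 + 28308) + O(-161, -90) = (27670 + 28308) - 6 = 55978 - 6 = 55972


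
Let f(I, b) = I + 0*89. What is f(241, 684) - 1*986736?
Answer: -986495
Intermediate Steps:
f(I, b) = I (f(I, b) = I + 0 = I)
f(241, 684) - 1*986736 = 241 - 1*986736 = 241 - 986736 = -986495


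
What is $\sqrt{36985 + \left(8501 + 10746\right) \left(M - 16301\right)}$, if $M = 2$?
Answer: $2 i \sqrt{78417467} \approx 17711.0 i$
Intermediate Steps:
$\sqrt{36985 + \left(8501 + 10746\right) \left(M - 16301\right)} = \sqrt{36985 + \left(8501 + 10746\right) \left(2 - 16301\right)} = \sqrt{36985 + 19247 \left(-16299\right)} = \sqrt{36985 - 313706853} = \sqrt{-313669868} = 2 i \sqrt{78417467}$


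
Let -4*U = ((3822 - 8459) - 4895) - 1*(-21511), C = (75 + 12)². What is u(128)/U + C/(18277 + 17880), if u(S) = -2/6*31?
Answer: 25135511/118124919 ≈ 0.21279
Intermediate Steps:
u(S) = -31/3 (u(S) = -2*⅙*31 = -⅓*31 = -31/3)
C = 7569 (C = 87² = 7569)
U = -11979/4 (U = -(((3822 - 8459) - 4895) - 1*(-21511))/4 = -((-4637 - 4895) + 21511)/4 = -(-9532 + 21511)/4 = -¼*11979 = -11979/4 ≈ -2994.8)
u(128)/U + C/(18277 + 17880) = -31/(3*(-11979/4)) + 7569/(18277 + 17880) = -31/3*(-4/11979) + 7569/36157 = 124/35937 + 7569*(1/36157) = 124/35937 + 7569/36157 = 25135511/118124919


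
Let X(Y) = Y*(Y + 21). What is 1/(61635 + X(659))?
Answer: 1/509755 ≈ 1.9617e-6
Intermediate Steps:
X(Y) = Y*(21 + Y)
1/(61635 + X(659)) = 1/(61635 + 659*(21 + 659)) = 1/(61635 + 659*680) = 1/(61635 + 448120) = 1/509755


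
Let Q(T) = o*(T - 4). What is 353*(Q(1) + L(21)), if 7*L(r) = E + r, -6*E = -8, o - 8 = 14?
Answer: -465607/21 ≈ -22172.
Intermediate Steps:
o = 22 (o = 8 + 14 = 22)
E = 4/3 (E = -⅙*(-8) = 4/3 ≈ 1.3333)
Q(T) = -88 + 22*T (Q(T) = 22*(T - 4) = 22*(-4 + T) = -88 + 22*T)
L(r) = 4/21 + r/7 (L(r) = (4/3 + r)/7 = 4/21 + r/7)
353*(Q(1) + L(21)) = 353*((-88 + 22*1) + (4/21 + (⅐)*21)) = 353*((-88 + 22) + (4/21 + 3)) = 353*(-66 + 67/21) = 353*(-1319/21) = -465607/21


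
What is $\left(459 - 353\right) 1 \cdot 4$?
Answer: $424$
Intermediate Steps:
$\left(459 - 353\right) 1 \cdot 4 = 106 \cdot 4 = 424$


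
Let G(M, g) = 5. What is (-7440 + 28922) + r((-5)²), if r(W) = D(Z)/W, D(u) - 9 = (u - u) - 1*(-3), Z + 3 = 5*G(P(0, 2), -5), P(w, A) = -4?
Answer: 537062/25 ≈ 21482.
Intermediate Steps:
Z = 22 (Z = -3 + 5*5 = -3 + 25 = 22)
D(u) = 12 (D(u) = 9 + ((u - u) - 1*(-3)) = 9 + (0 + 3) = 9 + 3 = 12)
r(W) = 12/W
(-7440 + 28922) + r((-5)²) = (-7440 + 28922) + 12/((-5)²) = 21482 + 12/25 = 537062/25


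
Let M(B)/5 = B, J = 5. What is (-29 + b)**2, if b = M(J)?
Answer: 16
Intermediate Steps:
M(B) = 5*B
b = 25 (b = 5*5 = 25)
(-29 + b)**2 = (-29 + 25)**2 = (-4)**2 = 16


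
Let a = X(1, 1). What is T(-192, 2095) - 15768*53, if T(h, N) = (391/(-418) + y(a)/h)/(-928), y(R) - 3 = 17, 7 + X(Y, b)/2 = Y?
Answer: -7780150175555/9309696 ≈ -8.3570e+5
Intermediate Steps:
X(Y, b) = -14 + 2*Y
a = -12 (a = -14 + 2*1 = -14 + 2 = -12)
y(R) = 20 (y(R) = 3 + 17 = 20)
T(h, N) = 391/387904 - 5/(232*h) (T(h, N) = (391/(-418) + 20/h)/(-928) = (391*(-1/418) + 20/h)*(-1/928) = (-391/418 + 20/h)*(-1/928) = 391/387904 - 5/(232*h))
T(-192, 2095) - 15768*53 = (1/387904)*(-8360 + 391*(-192))/(-192) - 15768*53 = (1/387904)*(-1/192)*(-8360 - 75072) - 835704 = (1/387904)*(-1/192)*(-83432) - 835704 = 10429/9309696 - 835704 = -7780150175555/9309696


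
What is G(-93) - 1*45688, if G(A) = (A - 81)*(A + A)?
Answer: -13324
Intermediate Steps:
G(A) = 2*A*(-81 + A) (G(A) = (-81 + A)*(2*A) = 2*A*(-81 + A))
G(-93) - 1*45688 = 2*(-93)*(-81 - 93) - 1*45688 = 2*(-93)*(-174) - 45688 = 32364 - 45688 = -13324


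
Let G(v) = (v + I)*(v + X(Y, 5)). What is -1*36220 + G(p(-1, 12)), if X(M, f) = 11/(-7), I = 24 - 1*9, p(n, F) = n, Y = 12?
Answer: -36256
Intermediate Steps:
I = 15 (I = 24 - 9 = 15)
X(M, f) = -11/7 (X(M, f) = 11*(-⅐) = -11/7)
G(v) = (15 + v)*(-11/7 + v) (G(v) = (v + 15)*(v - 11/7) = (15 + v)*(-11/7 + v))
-1*36220 + G(p(-1, 12)) = -1*36220 + (-165/7 + (-1)² + (94/7)*(-1)) = -36220 + (-165/7 + 1 - 94/7) = -36220 - 36 = -36256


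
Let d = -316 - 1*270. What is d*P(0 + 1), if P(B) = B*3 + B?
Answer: -2344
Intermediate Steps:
d = -586 (d = -316 - 270 = -586)
P(B) = 4*B (P(B) = 3*B + B = 4*B)
d*P(0 + 1) = -2344*(0 + 1) = -2344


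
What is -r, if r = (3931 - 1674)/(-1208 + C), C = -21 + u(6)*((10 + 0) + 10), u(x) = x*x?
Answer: 2257/509 ≈ 4.4342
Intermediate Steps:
u(x) = x**2
C = 699 (C = -21 + 6**2*((10 + 0) + 10) = -21 + 36*(10 + 10) = -21 + 36*20 = -21 + 720 = 699)
r = -2257/509 (r = (3931 - 1674)/(-1208 + 699) = 2257/(-509) = 2257*(-1/509) = -2257/509 ≈ -4.4342)
-r = -1*(-2257/509) = 2257/509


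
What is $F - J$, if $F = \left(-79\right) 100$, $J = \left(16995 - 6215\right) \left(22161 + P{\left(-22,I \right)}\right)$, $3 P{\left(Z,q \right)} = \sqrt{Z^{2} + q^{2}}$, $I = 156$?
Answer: $-238903480 - \frac{21560 \sqrt{6205}}{3} \approx -2.3947 \cdot 10^{8}$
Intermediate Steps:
$P{\left(Z,q \right)} = \frac{\sqrt{Z^{2} + q^{2}}}{3}$
$J = 238895580 + \frac{21560 \sqrt{6205}}{3}$ ($J = \left(16995 - 6215\right) \left(22161 + \frac{\sqrt{\left(-22\right)^{2} + 156^{2}}}{3}\right) = 10780 \left(22161 + \frac{\sqrt{484 + 24336}}{3}\right) = 10780 \left(22161 + \frac{\sqrt{24820}}{3}\right) = 10780 \left(22161 + \frac{2 \sqrt{6205}}{3}\right) = 238895580 + \frac{21560 \sqrt{6205}}{3} \approx 2.3946 \cdot 10^{8}$)
$F = -7900$
$F - J = -7900 - \left(238895580 + \frac{21560 \sqrt{6205}}{3}\right) = -238903480 - \frac{21560 \sqrt{6205}}{3}$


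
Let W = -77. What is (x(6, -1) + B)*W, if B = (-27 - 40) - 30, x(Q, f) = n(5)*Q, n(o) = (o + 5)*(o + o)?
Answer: -38731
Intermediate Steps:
n(o) = 2*o*(5 + o) (n(o) = (5 + o)*(2*o) = 2*o*(5 + o))
x(Q, f) = 100*Q (x(Q, f) = (2*5*(5 + 5))*Q = (2*5*10)*Q = 100*Q)
B = -97 (B = -67 - 30 = -97)
(x(6, -1) + B)*W = (100*6 - 97)*(-77) = (600 - 97)*(-77) = 503*(-77) = -38731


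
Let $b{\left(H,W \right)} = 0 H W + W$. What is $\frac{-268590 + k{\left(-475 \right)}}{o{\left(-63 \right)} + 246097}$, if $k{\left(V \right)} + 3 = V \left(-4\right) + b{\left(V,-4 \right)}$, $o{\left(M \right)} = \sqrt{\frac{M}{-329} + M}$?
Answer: $- \frac{3084766585623}{2846495473175} + \frac{1600182 i \sqrt{3854}}{2846495473175} \approx -1.0837 + 3.4899 \cdot 10^{-5} i$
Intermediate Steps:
$o{\left(M \right)} = \frac{2 \sqrt{26978} \sqrt{M}}{329}$ ($o{\left(M \right)} = \sqrt{M \left(- \frac{1}{329}\right) + M} = \sqrt{- \frac{M}{329} + M} = \sqrt{\frac{328 M}{329}} = \frac{2 \sqrt{26978} \sqrt{M}}{329}$)
$b{\left(H,W \right)} = W$ ($b{\left(H,W \right)} = 0 W + W = 0 + W = W$)
$k{\left(V \right)} = -7 - 4 V$ ($k{\left(V \right)} = -3 + \left(V \left(-4\right) - 4\right) = -3 - \left(4 + 4 V\right) = -7 - 4 V$)
$\frac{-268590 + k{\left(-475 \right)}}{o{\left(-63 \right)} + 246097} = \frac{-268590 - -1893}{\frac{2 \sqrt{26978} \sqrt{-63}}{329} + 246097} = \frac{-268590 + \left(-7 + 1900\right)}{\frac{2 \sqrt{26978} \cdot 3 i \sqrt{7}}{329} + 246097} = \frac{-268590 + 1893}{\frac{6 i \sqrt{3854}}{47} + 246097} = - \frac{266697}{246097 + \frac{6 i \sqrt{3854}}{47}}$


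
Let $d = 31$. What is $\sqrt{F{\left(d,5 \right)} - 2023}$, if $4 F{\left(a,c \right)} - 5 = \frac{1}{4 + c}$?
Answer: $\frac{i \sqrt{72782}}{6} \approx 44.964 i$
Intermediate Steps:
$F{\left(a,c \right)} = \frac{5}{4} + \frac{1}{4 \left(4 + c\right)}$
$\sqrt{F{\left(d,5 \right)} - 2023} = \sqrt{\frac{21 + 5 \cdot 5}{4 \left(4 + 5\right)} - 2023} = \sqrt{\frac{21 + 25}{4 \cdot 9} - 2023} = \sqrt{\frac{1}{4} \cdot \frac{1}{9} \cdot 46 - 2023} = \sqrt{\frac{23}{18} - 2023} = \sqrt{- \frac{36391}{18}} = \frac{i \sqrt{72782}}{6}$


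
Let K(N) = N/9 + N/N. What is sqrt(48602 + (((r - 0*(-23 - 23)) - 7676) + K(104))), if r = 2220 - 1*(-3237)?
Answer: 2*sqrt(104390)/3 ≈ 215.40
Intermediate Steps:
K(N) = 1 + N/9 (K(N) = N*(1/9) + 1 = N/9 + 1 = 1 + N/9)
r = 5457 (r = 2220 + 3237 = 5457)
sqrt(48602 + (((r - 0*(-23 - 23)) - 7676) + K(104))) = sqrt(48602 + (((5457 - 0*(-23 - 23)) - 7676) + (1 + (1/9)*104))) = sqrt(48602 + (((5457 - 0*(-46)) - 7676) + (1 + 104/9))) = sqrt(48602 + (((5457 - 1*0) - 7676) + 113/9)) = sqrt(48602 + (((5457 + 0) - 7676) + 113/9)) = sqrt(48602 + ((5457 - 7676) + 113/9)) = sqrt(48602 + (-2219 + 113/9)) = sqrt(48602 - 19858/9) = sqrt(417560/9) = 2*sqrt(104390)/3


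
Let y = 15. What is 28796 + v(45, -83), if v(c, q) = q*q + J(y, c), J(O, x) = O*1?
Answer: 35700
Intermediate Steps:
J(O, x) = O
v(c, q) = 15 + q² (v(c, q) = q*q + 15 = q² + 15 = 15 + q²)
28796 + v(45, -83) = 28796 + (15 + (-83)²) = 28796 + (15 + 6889) = 28796 + 6904 = 35700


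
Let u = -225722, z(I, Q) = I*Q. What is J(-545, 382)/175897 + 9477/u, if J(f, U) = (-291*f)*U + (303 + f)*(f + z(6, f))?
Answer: 13881707731571/39703822634 ≈ 349.63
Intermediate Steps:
J(f, U) = -291*U*f + 7*f*(303 + f) (J(f, U) = (-291*f)*U + (303 + f)*(f + 6*f) = -291*U*f + (303 + f)*(7*f) = -291*U*f + 7*f*(303 + f))
J(-545, 382)/175897 + 9477/u = -545*(2121 - 291*382 + 7*(-545))/175897 + 9477/(-225722) = -545*(2121 - 111162 - 3815)*(1/175897) + 9477*(-1/225722) = -545*(-112856)*(1/175897) - 9477/225722 = 61506520*(1/175897) - 9477/225722 = 61506520/175897 - 9477/225722 = 13881707731571/39703822634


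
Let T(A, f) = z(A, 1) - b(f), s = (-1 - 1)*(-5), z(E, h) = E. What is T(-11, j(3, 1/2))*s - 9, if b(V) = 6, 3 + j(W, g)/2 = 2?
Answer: -179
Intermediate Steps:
j(W, g) = -2 (j(W, g) = -6 + 2*2 = -6 + 4 = -2)
s = 10 (s = -2*(-5) = 10)
T(A, f) = -6 + A (T(A, f) = A - 1*6 = A - 6 = -6 + A)
T(-11, j(3, 1/2))*s - 9 = (-6 - 11)*10 - 9 = -17*10 - 9 = -170 - 9 = -179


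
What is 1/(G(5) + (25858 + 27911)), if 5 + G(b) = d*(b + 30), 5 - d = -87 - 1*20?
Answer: 1/57684 ≈ 1.7336e-5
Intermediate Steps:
d = 112 (d = 5 - (-87 - 1*20) = 5 - (-87 - 20) = 5 - 1*(-107) = 5 + 107 = 112)
G(b) = 3355 + 112*b (G(b) = -5 + 112*(b + 30) = -5 + 112*(30 + b) = -5 + (3360 + 112*b) = 3355 + 112*b)
1/(G(5) + (25858 + 27911)) = 1/((3355 + 112*5) + (25858 + 27911)) = 1/((3355 + 560) + 53769) = 1/(3915 + 53769) = 1/57684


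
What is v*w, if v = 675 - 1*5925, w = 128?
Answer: -672000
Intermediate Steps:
v = -5250 (v = 675 - 5925 = -5250)
v*w = -5250*128 = -672000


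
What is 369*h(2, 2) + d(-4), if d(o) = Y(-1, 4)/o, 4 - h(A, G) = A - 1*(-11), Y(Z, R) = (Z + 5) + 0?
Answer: -3322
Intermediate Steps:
Y(Z, R) = 5 + Z (Y(Z, R) = (5 + Z) + 0 = 5 + Z)
h(A, G) = -7 - A (h(A, G) = 4 - (A - 1*(-11)) = 4 - (A + 11) = 4 - (11 + A) = 4 + (-11 - A) = -7 - A)
d(o) = 4/o (d(o) = (5 - 1)/o = 4/o)
369*h(2, 2) + d(-4) = 369*(-7 - 1*2) + 4/(-4) = 369*(-7 - 2) + 4*(-¼) = 369*(-9) - 1 = -3321 - 1 = -3322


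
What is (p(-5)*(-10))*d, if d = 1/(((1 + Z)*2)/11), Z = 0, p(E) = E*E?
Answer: -1375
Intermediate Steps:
p(E) = E**2
d = 11/2 (d = 1/(((1 + 0)*2)/11) = 1/((1*2)*(1/11)) = 1/(2*(1/11)) = 1/(2/11) = 11/2 ≈ 5.5000)
(p(-5)*(-10))*d = ((-5)**2*(-10))*(11/2) = (25*(-10))*(11/2) = -250*11/2 = -1375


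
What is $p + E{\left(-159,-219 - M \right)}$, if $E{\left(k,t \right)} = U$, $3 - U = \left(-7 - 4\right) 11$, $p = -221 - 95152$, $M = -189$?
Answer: $-95249$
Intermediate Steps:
$p = -95373$
$U = 124$ ($U = 3 - \left(-7 - 4\right) 11 = 3 - \left(-11\right) 11 = 3 - -121 = 3 + 121 = 124$)
$E{\left(k,t \right)} = 124$
$p + E{\left(-159,-219 - M \right)} = -95373 + 124 = -95249$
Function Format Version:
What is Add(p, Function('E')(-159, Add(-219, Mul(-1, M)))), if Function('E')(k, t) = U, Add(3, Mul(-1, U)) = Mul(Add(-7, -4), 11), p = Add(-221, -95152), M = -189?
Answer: -95249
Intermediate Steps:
p = -95373
U = 124 (U = Add(3, Mul(-1, Mul(Add(-7, -4), 11))) = Add(3, Mul(-1, Mul(-11, 11))) = Add(3, Mul(-1, -121)) = Add(3, 121) = 124)
Function('E')(k, t) = 124
Add(p, Function('E')(-159, Add(-219, Mul(-1, M)))) = Add(-95373, 124) = -95249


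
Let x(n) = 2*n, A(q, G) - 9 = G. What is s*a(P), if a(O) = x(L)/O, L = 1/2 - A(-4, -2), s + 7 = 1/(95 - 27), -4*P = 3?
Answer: -6175/51 ≈ -121.08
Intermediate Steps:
A(q, G) = 9 + G
P = -¾ (P = -¼*3 = -¾ ≈ -0.75000)
s = -475/68 (s = -7 + 1/(95 - 27) = -7 + 1/68 = -475/68 ≈ -6.9853)
L = -13/2 (L = 1/2 - (9 - 2) = ½ - 1*7 = ½ - 7 = -13/2 ≈ -6.5000)
a(O) = -13/O (a(O) = (2*(-13/2))/O = -13/O)
s*a(P) = -(-6175)/(68*(-¾)) = -(-6175)*(-4)/(68*3) = -475/68*52/3 = -6175/51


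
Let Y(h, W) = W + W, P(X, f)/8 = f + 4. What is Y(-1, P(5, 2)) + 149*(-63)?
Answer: -9291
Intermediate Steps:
P(X, f) = 32 + 8*f (P(X, f) = 8*(f + 4) = 8*(4 + f) = 32 + 8*f)
Y(h, W) = 2*W
Y(-1, P(5, 2)) + 149*(-63) = 2*(32 + 8*2) + 149*(-63) = 2*(32 + 16) - 9387 = 2*48 - 9387 = 96 - 9387 = -9291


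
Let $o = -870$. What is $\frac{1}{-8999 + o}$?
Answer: $- \frac{1}{9869} \approx -0.00010133$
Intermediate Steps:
$\frac{1}{-8999 + o} = \frac{1}{-8999 - 870} = \frac{1}{-9869} = - \frac{1}{9869}$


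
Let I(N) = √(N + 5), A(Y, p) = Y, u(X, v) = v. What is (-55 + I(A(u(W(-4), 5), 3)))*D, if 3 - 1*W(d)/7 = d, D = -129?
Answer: 7095 - 129*√10 ≈ 6687.1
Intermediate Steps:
W(d) = 21 - 7*d
I(N) = √(5 + N)
(-55 + I(A(u(W(-4), 5), 3)))*D = (-55 + √(5 + 5))*(-129) = (-55 + √10)*(-129) = 7095 - 129*√10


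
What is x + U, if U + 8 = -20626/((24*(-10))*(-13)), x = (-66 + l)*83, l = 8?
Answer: -7532633/1560 ≈ -4828.6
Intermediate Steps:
x = -4814 (x = (-66 + 8)*83 = -58*83 = -4814)
U = -22793/1560 (U = -8 - 20626/((24*(-10))*(-13)) = -8 - 20626/((-240*(-13))) = -8 - 20626/3120 = -8 - 20626*1/3120 = -8 - 10313/1560 = -22793/1560 ≈ -14.611)
x + U = -4814 - 22793/1560 = -7532633/1560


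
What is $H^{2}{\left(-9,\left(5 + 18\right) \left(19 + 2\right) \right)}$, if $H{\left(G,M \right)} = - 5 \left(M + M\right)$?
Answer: $23328900$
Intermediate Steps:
$H{\left(G,M \right)} = - 10 M$ ($H{\left(G,M \right)} = - 5 \cdot 2 M = - 10 M$)
$H^{2}{\left(-9,\left(5 + 18\right) \left(19 + 2\right) \right)} = \left(- 10 \left(5 + 18\right) \left(19 + 2\right)\right)^{2} = \left(- 10 \cdot 23 \cdot 21\right)^{2} = \left(\left(-10\right) 483\right)^{2} = \left(-4830\right)^{2} = 23328900$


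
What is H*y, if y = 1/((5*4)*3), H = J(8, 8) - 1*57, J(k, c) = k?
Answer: -49/60 ≈ -0.81667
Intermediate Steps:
H = -49 (H = 8 - 1*57 = 8 - 57 = -49)
y = 1/60 (y = 1/(20*3) = 1/60 ≈ 0.016667)
H*y = -49*1/60 = -49/60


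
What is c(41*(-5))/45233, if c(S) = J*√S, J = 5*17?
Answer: 85*I*√205/45233 ≈ 0.026905*I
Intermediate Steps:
J = 85
c(S) = 85*√S
c(41*(-5))/45233 = (85*√(41*(-5)))/45233 = (85*√(-205))*(1/45233) = (85*(I*√205))*(1/45233) = (85*I*√205)*(1/45233) = 85*I*√205/45233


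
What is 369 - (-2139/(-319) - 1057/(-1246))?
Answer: 20523647/56782 ≈ 361.45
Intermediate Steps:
369 - (-2139/(-319) - 1057/(-1246)) = 369 - (-2139*(-1/319) - 1057*(-1/1246)) = 369 - (2139/319 + 151/178) = 369 - 1*428911/56782 = 369 - 428911/56782 = 20523647/56782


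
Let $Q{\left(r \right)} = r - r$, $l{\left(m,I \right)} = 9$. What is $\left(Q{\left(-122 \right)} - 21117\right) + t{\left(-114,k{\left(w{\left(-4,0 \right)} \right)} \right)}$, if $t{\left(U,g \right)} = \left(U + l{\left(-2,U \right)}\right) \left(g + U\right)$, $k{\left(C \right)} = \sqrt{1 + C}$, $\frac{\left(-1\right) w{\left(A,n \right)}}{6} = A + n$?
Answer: $-9672$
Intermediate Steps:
$w{\left(A,n \right)} = - 6 A - 6 n$ ($w{\left(A,n \right)} = - 6 \left(A + n\right) = - 6 A - 6 n$)
$t{\left(U,g \right)} = \left(9 + U\right) \left(U + g\right)$ ($t{\left(U,g \right)} = \left(U + 9\right) \left(g + U\right) = \left(9 + U\right) \left(U + g\right)$)
$Q{\left(r \right)} = 0$
$\left(Q{\left(-122 \right)} - 21117\right) + t{\left(-114,k{\left(w{\left(-4,0 \right)} \right)} \right)} = \left(0 - 21117\right) + \left(\left(-114\right)^{2} + 9 \left(-114\right) + 9 \sqrt{1 - -24} - 114 \sqrt{1 - -24}\right) = -21117 + \left(12996 - 1026 + 9 \sqrt{1 + \left(24 + 0\right)} - 114 \sqrt{1 + \left(24 + 0\right)}\right) = -21117 + \left(12996 - 1026 + 9 \sqrt{1 + 24} - 114 \sqrt{1 + 24}\right) = -21117 + \left(12996 - 1026 + 9 \sqrt{25} - 114 \sqrt{25}\right) = -21117 + \left(12996 - 1026 + 9 \cdot 5 - 570\right) = -21117 + \left(12996 - 1026 + 45 - 570\right) = -21117 + 11445 = -9672$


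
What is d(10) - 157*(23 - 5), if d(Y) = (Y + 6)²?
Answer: -2570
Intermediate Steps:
d(Y) = (6 + Y)²
d(10) - 157*(23 - 5) = (6 + 10)² - 157*(23 - 5) = 16² - 157*18 = 256 - 2826 = -2570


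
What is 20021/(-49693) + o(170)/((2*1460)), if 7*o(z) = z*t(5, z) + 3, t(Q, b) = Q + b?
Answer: 152755227/145103560 ≈ 1.0527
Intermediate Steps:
o(z) = 3/7 + z*(5 + z)/7 (o(z) = (z*(5 + z) + 3)/7 = (3 + z*(5 + z))/7 = 3/7 + z*(5 + z)/7)
20021/(-49693) + o(170)/((2*1460)) = 20021/(-49693) + (3/7 + (⅐)*170*(5 + 170))/((2*1460)) = 20021*(-1/49693) + (3/7 + (⅐)*170*175)/2920 = -20021/49693 + (3/7 + 4250)*(1/2920) = -20021/49693 + (29753/7)*(1/2920) = -20021/49693 + 29753/20440 = 152755227/145103560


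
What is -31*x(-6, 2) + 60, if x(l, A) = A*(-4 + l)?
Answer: 680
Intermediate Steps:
-31*x(-6, 2) + 60 = -62*(-4 - 6) + 60 = -62*(-10) + 60 = -31*(-20) + 60 = 620 + 60 = 680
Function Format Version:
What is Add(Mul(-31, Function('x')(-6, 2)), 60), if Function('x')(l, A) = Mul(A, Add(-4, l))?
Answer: 680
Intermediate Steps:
Add(Mul(-31, Function('x')(-6, 2)), 60) = Add(Mul(-31, Mul(2, Add(-4, -6))), 60) = Add(Mul(-31, Mul(2, -10)), 60) = Add(Mul(-31, -20), 60) = Add(620, 60) = 680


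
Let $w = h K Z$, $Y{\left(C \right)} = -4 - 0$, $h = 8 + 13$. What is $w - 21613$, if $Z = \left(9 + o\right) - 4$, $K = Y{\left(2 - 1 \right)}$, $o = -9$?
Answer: $-21277$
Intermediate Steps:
$h = 21$
$Y{\left(C \right)} = -4$ ($Y{\left(C \right)} = -4 + 0 = -4$)
$K = -4$
$Z = -4$ ($Z = \left(9 - 9\right) - 4 = 0 - 4 = -4$)
$w = 336$ ($w = 21 \left(-4\right) \left(-4\right) = \left(-84\right) \left(-4\right) = 336$)
$w - 21613 = 336 - 21613 = -21277$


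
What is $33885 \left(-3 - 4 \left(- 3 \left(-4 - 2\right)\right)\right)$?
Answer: $-2541375$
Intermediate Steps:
$33885 \left(-3 - 4 \left(- 3 \left(-4 - 2\right)\right)\right) = 33885 \left(-3 - 4 \left(\left(-3\right) \left(-6\right)\right)\right) = 33885 \left(-3 - 72\right) = 33885 \left(-75\right) = -2541375$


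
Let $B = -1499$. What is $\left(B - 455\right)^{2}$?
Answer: $3818116$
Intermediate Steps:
$\left(B - 455\right)^{2} = \left(-1499 - 455\right)^{2} = \left(-1954\right)^{2} = 3818116$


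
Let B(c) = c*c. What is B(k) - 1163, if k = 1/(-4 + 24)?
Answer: -465199/400 ≈ -1163.0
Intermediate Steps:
k = 1/20 ≈ 0.050000
B(c) = c**2
B(k) - 1163 = (1/20)**2 - 1163 = 1/400 - 1163 = -465199/400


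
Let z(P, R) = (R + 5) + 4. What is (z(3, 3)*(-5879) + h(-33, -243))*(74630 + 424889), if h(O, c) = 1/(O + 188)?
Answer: -5462209794341/155 ≈ -3.5240e+10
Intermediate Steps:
z(P, R) = 9 + R (z(P, R) = (5 + R) + 4 = 9 + R)
h(O, c) = 1/(188 + O)
(z(3, 3)*(-5879) + h(-33, -243))*(74630 + 424889) = ((9 + 3)*(-5879) + 1/(188 - 33))*(74630 + 424889) = (12*(-5879) + 1/155)*499519 = (-70548 + 1/155)*499519 = -10934939/155*499519 = -5462209794341/155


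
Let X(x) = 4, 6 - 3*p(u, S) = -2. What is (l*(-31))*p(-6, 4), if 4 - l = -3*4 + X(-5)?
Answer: -992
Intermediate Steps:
p(u, S) = 8/3 (p(u, S) = 2 - ⅓*(-2) = 2 + ⅔ = 8/3)
l = 12 (l = 4 - (-3*4 + 4) = 4 - (-12 + 4) = 4 - 1*(-8) = 4 + 8 = 12)
(l*(-31))*p(-6, 4) = (12*(-31))*(8/3) = -372*8/3 = -992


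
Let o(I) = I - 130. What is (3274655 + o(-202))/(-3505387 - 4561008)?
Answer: -3274323/8066395 ≈ -0.40592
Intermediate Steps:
o(I) = -130 + I
(3274655 + o(-202))/(-3505387 - 4561008) = (3274655 + (-130 - 202))/(-3505387 - 4561008) = (3274655 - 332)/(-8066395) = 3274323*(-1/8066395) = -3274323/8066395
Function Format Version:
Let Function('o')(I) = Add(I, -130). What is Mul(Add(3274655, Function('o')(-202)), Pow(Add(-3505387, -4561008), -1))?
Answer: Rational(-3274323, 8066395) ≈ -0.40592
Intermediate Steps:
Function('o')(I) = Add(-130, I)
Mul(Add(3274655, Function('o')(-202)), Pow(Add(-3505387, -4561008), -1)) = Mul(Add(3274655, Add(-130, -202)), Pow(Add(-3505387, -4561008), -1)) = Mul(Add(3274655, -332), Pow(-8066395, -1)) = Mul(3274323, Rational(-1, 8066395)) = Rational(-3274323, 8066395)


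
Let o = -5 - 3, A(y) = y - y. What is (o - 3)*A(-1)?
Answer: 0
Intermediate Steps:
A(y) = 0
o = -8
(o - 3)*A(-1) = (-8 - 3)*0 = -11*0 = 0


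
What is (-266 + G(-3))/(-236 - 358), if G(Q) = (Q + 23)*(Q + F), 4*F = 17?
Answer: 241/594 ≈ 0.40572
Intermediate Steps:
F = 17/4 (F = (1/4)*17 = 17/4 ≈ 4.2500)
G(Q) = (23 + Q)*(17/4 + Q) (G(Q) = (Q + 23)*(Q + 17/4) = (23 + Q)*(17/4 + Q))
(-266 + G(-3))/(-236 - 358) = (-266 + (391/4 + (-3)**2 + (109/4)*(-3)))/(-236 - 358) = (-266 + (391/4 + 9 - 327/4))/(-594) = (-266 + 25)*(-1/594) = -241*(-1/594) = 241/594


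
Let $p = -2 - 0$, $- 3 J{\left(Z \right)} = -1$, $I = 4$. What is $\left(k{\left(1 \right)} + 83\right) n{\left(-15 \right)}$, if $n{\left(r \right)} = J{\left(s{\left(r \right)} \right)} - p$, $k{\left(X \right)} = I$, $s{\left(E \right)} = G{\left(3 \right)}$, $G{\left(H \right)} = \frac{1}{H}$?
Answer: $203$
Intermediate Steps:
$s{\left(E \right)} = \frac{1}{3}$
$k{\left(X \right)} = 4$
$J{\left(Z \right)} = \frac{1}{3}$ ($J{\left(Z \right)} = \left(- \frac{1}{3}\right) \left(-1\right) = \frac{1}{3}$)
$p = -2$ ($p = -2 + 0 = -2$)
$n{\left(r \right)} = \frac{7}{3}$ ($n{\left(r \right)} = \frac{1}{3} - -2 = \frac{1}{3} + 2 = \frac{7}{3}$)
$\left(k{\left(1 \right)} + 83\right) n{\left(-15 \right)} = \left(4 + 83\right) \frac{7}{3} = 87 \cdot \frac{7}{3} = 203$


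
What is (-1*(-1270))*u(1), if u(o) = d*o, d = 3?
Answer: 3810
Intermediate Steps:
u(o) = 3*o
(-1*(-1270))*u(1) = (-1*(-1270))*(3*1) = 1270*3 = 3810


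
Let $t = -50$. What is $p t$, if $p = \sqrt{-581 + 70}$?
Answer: $- 50 i \sqrt{511} \approx - 1130.3 i$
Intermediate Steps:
$p = i \sqrt{511}$ ($p = \sqrt{-511} = i \sqrt{511} \approx 22.605 i$)
$p t = i \sqrt{511} \left(-50\right) = - 50 i \sqrt{511}$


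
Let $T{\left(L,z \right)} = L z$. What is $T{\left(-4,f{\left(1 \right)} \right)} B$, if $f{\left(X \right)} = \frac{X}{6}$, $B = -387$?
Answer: $258$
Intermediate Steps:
$f{\left(X \right)} = \frac{X}{6}$ ($f{\left(X \right)} = X \frac{1}{6} = \frac{X}{6}$)
$T{\left(-4,f{\left(1 \right)} \right)} B = - 4 \cdot \frac{1}{6} \cdot 1 \left(-387\right) = \left(-4\right) \frac{1}{6} \left(-387\right) = \left(- \frac{2}{3}\right) \left(-387\right) = 258$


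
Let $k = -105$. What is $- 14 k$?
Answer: $1470$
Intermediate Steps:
$- 14 k = \left(-14\right) \left(-105\right) = 1470$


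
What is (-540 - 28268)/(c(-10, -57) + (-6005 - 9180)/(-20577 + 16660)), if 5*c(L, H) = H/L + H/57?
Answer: -5642046800/943349 ≈ -5980.9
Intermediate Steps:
c(L, H) = H/285 + H/(5*L) (c(L, H) = (H/L + H/57)/5 = (H/57 + H/L)/5 = H/285 + H/(5*L))
(-540 - 28268)/(c(-10, -57) + (-6005 - 9180)/(-20577 + 16660)) = (-540 - 28268)/((1/285)*(-57)*(57 - 10)/(-10) + (-6005 - 9180)/(-20577 + 16660)) = -28808/((1/285)*(-57)*(-⅒)*47 - 15185/(-3917)) = -28808/(47/50 - 15185*(-1/3917)) = -28808/(47/50 + 15185/3917) = -28808/943349/195850 = -28808*195850/943349 = -5642046800/943349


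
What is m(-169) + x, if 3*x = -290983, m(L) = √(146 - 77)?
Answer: -290983/3 + √69 ≈ -96986.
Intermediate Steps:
m(L) = √69
x = -290983/3 (x = (⅓)*(-290983) = -290983/3 ≈ -96994.)
m(-169) + x = √69 - 290983/3 = -290983/3 + √69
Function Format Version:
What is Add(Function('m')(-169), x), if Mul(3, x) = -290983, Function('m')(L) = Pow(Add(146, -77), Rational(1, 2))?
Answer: Add(Rational(-290983, 3), Pow(69, Rational(1, 2))) ≈ -96986.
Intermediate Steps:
Function('m')(L) = Pow(69, Rational(1, 2))
x = Rational(-290983, 3) (x = Mul(Rational(1, 3), -290983) = Rational(-290983, 3) ≈ -96994.)
Add(Function('m')(-169), x) = Add(Pow(69, Rational(1, 2)), Rational(-290983, 3)) = Add(Rational(-290983, 3), Pow(69, Rational(1, 2)))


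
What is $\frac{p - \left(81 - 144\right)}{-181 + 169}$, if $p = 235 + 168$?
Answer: $- \frac{233}{6} \approx -38.833$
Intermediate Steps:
$p = 403$
$\frac{p - \left(81 - 144\right)}{-181 + 169} = \frac{403 - \left(81 - 144\right)}{-181 + 169} = \frac{403 + \left(\left(-54 + 144\right) - 27\right)}{-12} = \left(403 + \left(90 - 27\right)\right) \left(- \frac{1}{12}\right) = \left(403 + 63\right) \left(- \frac{1}{12}\right) = 466 \left(- \frac{1}{12}\right) = - \frac{233}{6}$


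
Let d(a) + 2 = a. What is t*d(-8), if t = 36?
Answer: -360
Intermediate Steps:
d(a) = -2 + a
t*d(-8) = 36*(-2 - 8) = 36*(-10) = -360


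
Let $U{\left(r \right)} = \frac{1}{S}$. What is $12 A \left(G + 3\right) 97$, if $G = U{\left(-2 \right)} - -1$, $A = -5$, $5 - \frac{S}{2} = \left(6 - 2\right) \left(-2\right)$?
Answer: $- \frac{305550}{13} \approx -23504.0$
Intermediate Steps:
$S = 26$ ($S = 10 - 2 \left(6 - 2\right) \left(-2\right) = 10 - 2 \cdot 4 \left(-2\right) = 10 - -16 = 10 + 16 = 26$)
$U{\left(r \right)} = \frac{1}{26}$
$G = \frac{27}{26}$ ($G = \frac{1}{26} - -1 = \frac{1}{26} + 1 = \frac{27}{26} \approx 1.0385$)
$12 A \left(G + 3\right) 97 = 12 \left(- 5 \left(\frac{27}{26} + 3\right)\right) 97 = 12 \left(\left(-5\right) \frac{105}{26}\right) 97 = 12 \left(- \frac{525}{26}\right) 97 = \left(- \frac{3150}{13}\right) 97 = - \frac{305550}{13}$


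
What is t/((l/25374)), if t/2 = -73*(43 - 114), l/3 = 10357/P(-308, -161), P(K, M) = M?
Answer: -14115776108/10357 ≈ -1.3629e+6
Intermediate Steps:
l = -31071/161 (l = 3*(10357/(-161)) = 3*(10357*(-1/161)) = 3*(-10357/161) = -31071/161 ≈ -192.99)
t = 10366 (t = 2*(-73*(43 - 114)) = 2*(-73*(-71)) = 2*5183 = 10366)
t/((l/25374)) = 10366/((-31071/161/25374)) = 10366/((-31071/161*1/25374)) = 10366/(-10357/1361738) = 10366*(-1361738/10357) = -14115776108/10357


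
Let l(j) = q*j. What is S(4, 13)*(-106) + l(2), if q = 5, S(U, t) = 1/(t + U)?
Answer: 64/17 ≈ 3.7647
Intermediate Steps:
S(U, t) = 1/(U + t)
l(j) = 5*j
S(4, 13)*(-106) + l(2) = -106/(4 + 13) + 5*2 = -106/17 + 10 = 64/17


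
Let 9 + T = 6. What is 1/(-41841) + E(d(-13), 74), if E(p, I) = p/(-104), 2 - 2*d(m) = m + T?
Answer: -376673/4351464 ≈ -0.086562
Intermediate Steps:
T = -3 (T = -9 + 6 = -3)
d(m) = 5/2 - m/2 (d(m) = 1 - (m - 3)/2 = 1 - (-3 + m)/2 = 1 + (3/2 - m/2) = 5/2 - m/2)
E(p, I) = -p/104 (E(p, I) = p*(-1/104) = -p/104)
1/(-41841) + E(d(-13), 74) = 1/(-41841) - (5/2 - ½*(-13))/104 = -1/41841 - (5/2 + 13/2)/104 = -1/41841 - 1/104*9 = -1/41841 - 9/104 = -376673/4351464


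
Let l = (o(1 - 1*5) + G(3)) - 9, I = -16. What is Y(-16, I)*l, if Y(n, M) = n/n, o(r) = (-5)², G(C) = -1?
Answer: 15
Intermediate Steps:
o(r) = 25
Y(n, M) = 1
l = 15 (l = (25 - 1) - 9 = 24 - 9 = 15)
Y(-16, I)*l = 1*15 = 15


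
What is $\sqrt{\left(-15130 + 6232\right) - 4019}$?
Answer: $i \sqrt{12917} \approx 113.65 i$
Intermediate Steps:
$\sqrt{\left(-15130 + 6232\right) - 4019} = \sqrt{-8898 - 4019} = \sqrt{-12917} = i \sqrt{12917}$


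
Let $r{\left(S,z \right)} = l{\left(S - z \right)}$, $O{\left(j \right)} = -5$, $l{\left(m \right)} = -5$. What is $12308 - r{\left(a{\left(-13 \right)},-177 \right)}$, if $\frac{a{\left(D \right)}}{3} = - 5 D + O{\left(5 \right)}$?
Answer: $12313$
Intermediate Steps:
$a{\left(D \right)} = -15 - 15 D$ ($a{\left(D \right)} = 3 \left(- 5 D - 5\right) = 3 \left(-5 - 5 D\right) = -15 - 15 D$)
$r{\left(S,z \right)} = -5$
$12308 - r{\left(a{\left(-13 \right)},-177 \right)} = 12308 - -5 = 12308 + 5 = 12313$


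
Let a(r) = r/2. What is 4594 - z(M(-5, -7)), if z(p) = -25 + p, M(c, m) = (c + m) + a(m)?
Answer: 9269/2 ≈ 4634.5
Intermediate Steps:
a(r) = r/2 (a(r) = r*(1/2) = r/2)
M(c, m) = c + 3*m/2 (M(c, m) = (c + m) + m/2 = c + 3*m/2)
4594 - z(M(-5, -7)) = 4594 - (-25 + (-5 + (3/2)*(-7))) = 4594 - (-25 + (-5 - 21/2)) = 4594 - (-25 - 31/2) = 4594 - 1*(-81/2) = 4594 + 81/2 = 9269/2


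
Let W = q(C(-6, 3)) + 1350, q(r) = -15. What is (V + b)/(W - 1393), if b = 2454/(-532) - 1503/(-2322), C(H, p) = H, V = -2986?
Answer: 25649419/497553 ≈ 51.551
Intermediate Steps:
b = -68036/17157 (b = 2454*(-1/532) - 1503*(-1/2322) = -1227/266 + 167/258 = -68036/17157 ≈ -3.9655)
W = 1335 (W = -15 + 1350 = 1335)
(V + b)/(W - 1393) = (-2986 - 68036/17157)/(1335 - 1393) = -51298838/17157/(-58) = -51298838/17157*(-1/58) = 25649419/497553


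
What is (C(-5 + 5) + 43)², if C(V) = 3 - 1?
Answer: 2025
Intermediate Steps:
C(V) = 2
(C(-5 + 5) + 43)² = (2 + 43)² = 45² = 2025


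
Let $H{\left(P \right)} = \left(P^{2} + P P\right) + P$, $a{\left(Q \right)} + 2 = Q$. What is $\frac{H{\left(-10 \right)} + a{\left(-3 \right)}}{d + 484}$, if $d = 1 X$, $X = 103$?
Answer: $\frac{185}{587} \approx 0.31516$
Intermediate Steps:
$a{\left(Q \right)} = -2 + Q$
$H{\left(P \right)} = P + 2 P^{2}$ ($H{\left(P \right)} = \left(P^{2} + P^{2}\right) + P = 2 P^{2} + P = P + 2 P^{2}$)
$d = 103$ ($d = 1 \cdot 103 = 103$)
$\frac{H{\left(-10 \right)} + a{\left(-3 \right)}}{d + 484} = \frac{- 10 \left(1 + 2 \left(-10\right)\right) - 5}{103 + 484} = \frac{- 10 \left(1 - 20\right) - 5}{587} = \left(\left(-10\right) \left(-19\right) - 5\right) \frac{1}{587} = \left(190 - 5\right) \frac{1}{587} = 185 \cdot \frac{1}{587} = \frac{185}{587}$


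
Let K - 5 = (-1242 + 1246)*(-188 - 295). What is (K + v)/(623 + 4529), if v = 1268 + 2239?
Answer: 395/1288 ≈ 0.30668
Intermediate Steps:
v = 3507
K = -1927 (K = 5 + (-1242 + 1246)*(-188 - 295) = 5 + 4*(-483) = 5 - 1932 = -1927)
(K + v)/(623 + 4529) = (-1927 + 3507)/(623 + 4529) = 1580/5152 = 1580*(1/5152) = 395/1288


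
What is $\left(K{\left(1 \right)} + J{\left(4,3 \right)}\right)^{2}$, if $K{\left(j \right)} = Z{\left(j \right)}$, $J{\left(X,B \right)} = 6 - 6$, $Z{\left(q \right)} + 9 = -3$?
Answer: $144$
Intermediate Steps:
$Z{\left(q \right)} = -12$ ($Z{\left(q \right)} = -9 - 3 = -12$)
$J{\left(X,B \right)} = 0$ ($J{\left(X,B \right)} = 6 - 6 = 0$)
$K{\left(j \right)} = -12$
$\left(K{\left(1 \right)} + J{\left(4,3 \right)}\right)^{2} = \left(-12 + 0\right)^{2} = \left(-12\right)^{2} = 144$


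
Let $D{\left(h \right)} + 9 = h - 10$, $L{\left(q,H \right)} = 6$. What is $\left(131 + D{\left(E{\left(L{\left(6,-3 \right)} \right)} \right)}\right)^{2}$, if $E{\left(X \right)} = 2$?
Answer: $12996$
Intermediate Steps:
$D{\left(h \right)} = -19 + h$ ($D{\left(h \right)} = -9 + \left(h - 10\right) = -9 + \left(-10 + h\right) = -19 + h$)
$\left(131 + D{\left(E{\left(L{\left(6,-3 \right)} \right)} \right)}\right)^{2} = \left(131 + \left(-19 + 2\right)\right)^{2} = \left(131 - 17\right)^{2} = 114^{2} = 12996$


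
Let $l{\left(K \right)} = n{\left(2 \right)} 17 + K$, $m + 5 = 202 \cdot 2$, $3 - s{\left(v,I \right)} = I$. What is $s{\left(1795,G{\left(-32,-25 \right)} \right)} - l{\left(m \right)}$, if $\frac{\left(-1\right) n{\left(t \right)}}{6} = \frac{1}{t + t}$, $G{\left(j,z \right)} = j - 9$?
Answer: $- \frac{659}{2} \approx -329.5$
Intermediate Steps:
$G{\left(j,z \right)} = -9 + j$ ($G{\left(j,z \right)} = j - 9 = -9 + j$)
$n{\left(t \right)} = - \frac{3}{t}$ ($n{\left(t \right)} = - \frac{6}{t + t} = - \frac{6}{2 t} = - 6 \frac{1}{2 t} = - \frac{3}{t}$)
$s{\left(v,I \right)} = 3 - I$
$m = 399$ ($m = -5 + 202 \cdot 2 = -5 + 404 = 399$)
$l{\left(K \right)} = - \frac{51}{2} + K$ ($l{\left(K \right)} = - \frac{3}{2} \cdot 17 + K = \left(-3\right) \frac{1}{2} \cdot 17 + K = \left(- \frac{3}{2}\right) 17 + K = - \frac{51}{2} + K$)
$s{\left(1795,G{\left(-32,-25 \right)} \right)} - l{\left(m \right)} = \left(3 - \left(-9 - 32\right)\right) - \left(- \frac{51}{2} + 399\right) = \left(3 - -41\right) - \frac{747}{2} = \left(3 + 41\right) - \frac{747}{2} = 44 - \frac{747}{2} = - \frac{659}{2}$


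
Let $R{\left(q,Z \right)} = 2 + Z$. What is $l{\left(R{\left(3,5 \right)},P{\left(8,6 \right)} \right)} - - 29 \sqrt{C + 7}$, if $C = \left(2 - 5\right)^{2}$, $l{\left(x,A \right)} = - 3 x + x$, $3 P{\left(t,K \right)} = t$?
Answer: $102$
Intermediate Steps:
$P{\left(t,K \right)} = \frac{t}{3}$
$l{\left(x,A \right)} = - 2 x$
$C = 9$ ($C = \left(-3\right)^{2} = 9$)
$l{\left(R{\left(3,5 \right)},P{\left(8,6 \right)} \right)} - - 29 \sqrt{C + 7} = - 2 \left(2 + 5\right) - - 29 \sqrt{9 + 7} = \left(-2\right) 7 - - 29 \sqrt{16} = -14 - \left(-29\right) 4 = -14 - -116 = -14 + 116 = 102$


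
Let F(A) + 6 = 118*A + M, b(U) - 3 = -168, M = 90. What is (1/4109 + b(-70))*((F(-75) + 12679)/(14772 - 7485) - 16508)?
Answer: 11650659433696/4277469 ≈ 2.7237e+6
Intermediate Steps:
b(U) = -165 (b(U) = 3 - 168 = -165)
F(A) = 84 + 118*A (F(A) = -6 + (118*A + 90) = -6 + (90 + 118*A) = 84 + 118*A)
(1/4109 + b(-70))*((F(-75) + 12679)/(14772 - 7485) - 16508) = (1/4109 - 165)*(((84 + 118*(-75)) + 12679)/(14772 - 7485) - 16508) = (1/4109 - 165)*(((84 - 8850) + 12679)/7287 - 16508) = -677984*((-8766 + 12679)*(1/7287) - 16508)/4109 = -677984*(3913*(1/7287) - 16508)/4109 = -677984*(559/1041 - 16508)/4109 = -677984/4109*(-17184269/1041) = 11650659433696/4277469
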